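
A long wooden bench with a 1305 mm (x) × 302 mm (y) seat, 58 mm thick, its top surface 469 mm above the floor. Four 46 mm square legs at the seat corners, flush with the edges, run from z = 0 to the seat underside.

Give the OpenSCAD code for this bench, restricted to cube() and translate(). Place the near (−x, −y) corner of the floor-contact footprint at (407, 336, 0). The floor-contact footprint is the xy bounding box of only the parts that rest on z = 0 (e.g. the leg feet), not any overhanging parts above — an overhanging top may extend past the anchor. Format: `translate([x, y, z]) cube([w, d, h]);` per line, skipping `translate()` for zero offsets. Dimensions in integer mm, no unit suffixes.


translate([407, 336, 411]) cube([1305, 302, 58]);
translate([407, 336, 0]) cube([46, 46, 411]);
translate([407, 592, 0]) cube([46, 46, 411]);
translate([1666, 336, 0]) cube([46, 46, 411]);
translate([1666, 592, 0]) cube([46, 46, 411]);


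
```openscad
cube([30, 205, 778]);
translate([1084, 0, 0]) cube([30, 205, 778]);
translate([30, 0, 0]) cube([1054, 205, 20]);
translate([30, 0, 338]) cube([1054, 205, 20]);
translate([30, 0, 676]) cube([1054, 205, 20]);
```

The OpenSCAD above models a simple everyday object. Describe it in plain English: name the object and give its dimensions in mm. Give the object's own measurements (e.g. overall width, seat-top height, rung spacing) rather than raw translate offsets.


An open bookshelf. Two side panels, each 30 mm thick, 205 mm deep and 778 mm tall, stand 1114 mm apart (outside-to-outside). Between them sit 3 shelves, each 20 mm thick and 205 mm deep, spanning the full gap between the sides. The bottom shelf rests on the floor (its underside at z = 0) and the clear gap between one shelf's top and the next shelf's underside is 318 mm.


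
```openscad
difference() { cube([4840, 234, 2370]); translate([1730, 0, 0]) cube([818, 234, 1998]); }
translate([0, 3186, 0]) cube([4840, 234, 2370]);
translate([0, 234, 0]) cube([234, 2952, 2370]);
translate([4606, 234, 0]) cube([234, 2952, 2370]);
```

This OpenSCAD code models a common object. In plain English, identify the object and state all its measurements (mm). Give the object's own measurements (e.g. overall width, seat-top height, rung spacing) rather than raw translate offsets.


A single room: four walls, each 2370 mm tall and 234 mm thick, enclosing an outside footprint 4840×3420 mm (x × y), no floor or roof. The front and back walls (−y and +y sides) run the full x-width; the side walls fit between their inner faces. A door opening 818 mm wide and 1998 mm tall is cut through the front wall from the floor up, its −x edge 1730 mm from the wall's −x end.


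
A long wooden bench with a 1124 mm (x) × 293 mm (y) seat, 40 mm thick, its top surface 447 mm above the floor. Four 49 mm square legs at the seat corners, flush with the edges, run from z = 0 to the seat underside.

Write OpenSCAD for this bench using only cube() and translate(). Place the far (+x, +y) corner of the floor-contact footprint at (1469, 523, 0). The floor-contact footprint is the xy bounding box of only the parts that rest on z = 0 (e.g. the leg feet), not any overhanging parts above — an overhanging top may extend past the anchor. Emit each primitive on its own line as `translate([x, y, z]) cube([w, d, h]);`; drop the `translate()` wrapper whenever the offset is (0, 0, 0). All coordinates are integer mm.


// leg_h = 447 − 40 = 407
translate([345, 230, 407]) cube([1124, 293, 40]);
translate([345, 230, 0]) cube([49, 49, 407]);
translate([345, 474, 0]) cube([49, 49, 407]);
translate([1420, 230, 0]) cube([49, 49, 407]);
translate([1420, 474, 0]) cube([49, 49, 407]);


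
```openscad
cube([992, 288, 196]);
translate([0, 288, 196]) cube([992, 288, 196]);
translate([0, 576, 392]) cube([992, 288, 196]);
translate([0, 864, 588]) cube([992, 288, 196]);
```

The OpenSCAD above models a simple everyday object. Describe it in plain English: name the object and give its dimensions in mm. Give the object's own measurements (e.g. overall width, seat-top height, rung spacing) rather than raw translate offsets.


A straight staircase of 4 solid steps. Each step is 992 mm wide (x), 288 mm deep (y, the going) and 196 mm tall (the rise). The first step rests on the floor; each subsequent step sits one going further in +y and one rise higher in +z, directly behind and above the previous step with no overlap.


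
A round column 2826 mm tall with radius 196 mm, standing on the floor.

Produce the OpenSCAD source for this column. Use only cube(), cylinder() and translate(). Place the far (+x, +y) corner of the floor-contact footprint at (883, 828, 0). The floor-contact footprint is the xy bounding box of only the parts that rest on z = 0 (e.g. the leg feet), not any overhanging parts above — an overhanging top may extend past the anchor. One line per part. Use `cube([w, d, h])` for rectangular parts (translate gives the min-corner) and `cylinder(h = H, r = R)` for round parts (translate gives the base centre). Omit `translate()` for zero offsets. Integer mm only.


translate([687, 632, 0]) cylinder(h = 2826, r = 196);


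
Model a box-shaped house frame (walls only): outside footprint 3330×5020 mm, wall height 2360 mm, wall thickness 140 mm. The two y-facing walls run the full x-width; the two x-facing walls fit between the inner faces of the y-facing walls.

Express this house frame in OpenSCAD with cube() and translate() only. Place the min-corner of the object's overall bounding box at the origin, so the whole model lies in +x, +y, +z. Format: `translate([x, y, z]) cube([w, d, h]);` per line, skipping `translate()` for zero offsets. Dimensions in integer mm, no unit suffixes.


cube([3330, 140, 2360]);
translate([0, 4880, 0]) cube([3330, 140, 2360]);
translate([0, 140, 0]) cube([140, 4740, 2360]);
translate([3190, 140, 0]) cube([140, 4740, 2360]);


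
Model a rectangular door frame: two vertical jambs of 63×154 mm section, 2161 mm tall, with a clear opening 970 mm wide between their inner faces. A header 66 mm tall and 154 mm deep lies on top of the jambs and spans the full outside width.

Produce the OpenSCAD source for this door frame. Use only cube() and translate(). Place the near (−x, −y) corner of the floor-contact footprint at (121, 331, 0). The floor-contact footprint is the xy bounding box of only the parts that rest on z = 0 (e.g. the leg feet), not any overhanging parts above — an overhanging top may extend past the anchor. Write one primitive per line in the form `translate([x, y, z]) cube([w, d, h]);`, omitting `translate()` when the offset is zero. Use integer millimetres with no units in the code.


translate([121, 331, 0]) cube([63, 154, 2161]);
translate([1154, 331, 0]) cube([63, 154, 2161]);
translate([121, 331, 2161]) cube([1096, 154, 66]);


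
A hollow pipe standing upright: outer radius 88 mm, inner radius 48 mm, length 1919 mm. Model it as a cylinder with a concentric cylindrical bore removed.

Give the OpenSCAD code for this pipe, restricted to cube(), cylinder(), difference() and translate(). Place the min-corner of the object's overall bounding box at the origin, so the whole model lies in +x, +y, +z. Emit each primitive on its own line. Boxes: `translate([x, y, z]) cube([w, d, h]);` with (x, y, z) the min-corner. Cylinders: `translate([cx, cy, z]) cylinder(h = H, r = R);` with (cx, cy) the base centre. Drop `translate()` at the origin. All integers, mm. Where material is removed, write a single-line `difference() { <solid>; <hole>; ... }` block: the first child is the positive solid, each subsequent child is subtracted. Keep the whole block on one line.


difference() { translate([88, 88, 0]) cylinder(h = 1919, r = 88); translate([88, 88, 0]) cylinder(h = 1919, r = 48); }


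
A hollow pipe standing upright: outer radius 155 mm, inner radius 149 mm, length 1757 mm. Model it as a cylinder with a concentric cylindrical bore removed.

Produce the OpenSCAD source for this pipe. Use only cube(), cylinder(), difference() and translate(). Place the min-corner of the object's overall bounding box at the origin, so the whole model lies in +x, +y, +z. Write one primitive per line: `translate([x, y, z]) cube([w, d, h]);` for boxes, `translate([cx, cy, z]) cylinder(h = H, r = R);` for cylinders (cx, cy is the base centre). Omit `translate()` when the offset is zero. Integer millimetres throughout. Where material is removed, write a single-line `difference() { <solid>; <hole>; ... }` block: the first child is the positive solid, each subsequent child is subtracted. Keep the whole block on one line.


difference() { translate([155, 155, 0]) cylinder(h = 1757, r = 155); translate([155, 155, 0]) cylinder(h = 1757, r = 149); }


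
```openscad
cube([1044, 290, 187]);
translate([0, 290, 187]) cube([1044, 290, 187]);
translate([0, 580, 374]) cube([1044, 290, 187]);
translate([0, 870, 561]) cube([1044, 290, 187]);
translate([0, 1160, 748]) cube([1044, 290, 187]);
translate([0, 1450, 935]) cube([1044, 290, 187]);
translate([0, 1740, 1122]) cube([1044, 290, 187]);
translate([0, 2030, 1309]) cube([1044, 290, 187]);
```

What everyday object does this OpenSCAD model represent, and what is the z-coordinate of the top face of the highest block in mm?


A staircase. The total rise is 1496 mm.

8 identical blocks, each offset up and back from the previous — a staircase. Each step is 187 mm tall and there are 8 of them, so the total rise is 8 × 187 = 1496 mm.


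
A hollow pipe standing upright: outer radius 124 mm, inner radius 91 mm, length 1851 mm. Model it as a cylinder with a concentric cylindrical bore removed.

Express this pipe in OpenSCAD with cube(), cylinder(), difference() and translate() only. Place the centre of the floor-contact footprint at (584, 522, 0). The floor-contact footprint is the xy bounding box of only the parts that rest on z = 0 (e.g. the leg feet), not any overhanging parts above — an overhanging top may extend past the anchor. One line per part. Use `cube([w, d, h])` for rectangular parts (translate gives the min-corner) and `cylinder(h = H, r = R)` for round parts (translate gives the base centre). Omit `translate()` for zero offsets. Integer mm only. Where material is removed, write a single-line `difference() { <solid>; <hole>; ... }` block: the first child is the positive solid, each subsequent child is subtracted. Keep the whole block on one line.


difference() { translate([584, 522, 0]) cylinder(h = 1851, r = 124); translate([584, 522, 0]) cylinder(h = 1851, r = 91); }


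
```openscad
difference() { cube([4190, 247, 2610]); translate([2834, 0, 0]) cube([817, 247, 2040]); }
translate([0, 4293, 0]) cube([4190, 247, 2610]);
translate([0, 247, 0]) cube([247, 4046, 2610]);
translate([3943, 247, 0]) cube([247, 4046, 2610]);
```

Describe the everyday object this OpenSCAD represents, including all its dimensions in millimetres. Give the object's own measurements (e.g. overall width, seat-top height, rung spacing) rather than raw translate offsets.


A single room: four walls, each 2610 mm tall and 247 mm thick, enclosing an outside footprint 4190×4540 mm (x × y), no floor or roof. The front and back walls (−y and +y sides) run the full x-width; the side walls fit between their inner faces. A door opening 817 mm wide and 2040 mm tall is cut through the front wall from the floor up, its −x edge 2834 mm from the wall's −x end.


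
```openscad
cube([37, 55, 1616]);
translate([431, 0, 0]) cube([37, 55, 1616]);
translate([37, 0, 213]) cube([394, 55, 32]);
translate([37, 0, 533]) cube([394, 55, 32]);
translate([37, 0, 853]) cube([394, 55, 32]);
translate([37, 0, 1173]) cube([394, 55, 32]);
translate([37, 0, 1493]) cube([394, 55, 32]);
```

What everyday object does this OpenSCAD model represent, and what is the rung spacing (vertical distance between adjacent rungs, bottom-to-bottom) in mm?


A ladder. The rung spacing is 320 mm.

Two tall 37×55 posts with 5 short bars between them — a ladder. Adjacent rungs sit at z = 213 and z = 533, so the spacing is 533 − 213 = 320 mm.


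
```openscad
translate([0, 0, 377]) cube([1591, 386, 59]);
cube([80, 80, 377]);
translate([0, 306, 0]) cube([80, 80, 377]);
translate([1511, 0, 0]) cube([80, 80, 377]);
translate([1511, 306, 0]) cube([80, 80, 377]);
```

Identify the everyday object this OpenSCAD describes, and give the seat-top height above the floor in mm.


A bench. The seat-top height is 436 mm.

A long slab on four corner posts — a bench. The slab sits at z = 377 with thickness 59, so the top is 377 + 59 = 436 mm.


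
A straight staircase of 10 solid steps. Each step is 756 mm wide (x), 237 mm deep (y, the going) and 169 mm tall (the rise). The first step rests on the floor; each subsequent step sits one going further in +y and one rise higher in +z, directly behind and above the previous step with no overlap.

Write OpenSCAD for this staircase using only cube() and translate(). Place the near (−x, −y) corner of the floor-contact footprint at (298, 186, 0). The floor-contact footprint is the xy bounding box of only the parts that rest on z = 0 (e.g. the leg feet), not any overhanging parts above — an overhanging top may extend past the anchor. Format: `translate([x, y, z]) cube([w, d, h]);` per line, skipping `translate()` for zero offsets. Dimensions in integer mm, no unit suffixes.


translate([298, 186, 0]) cube([756, 237, 169]);
translate([298, 423, 169]) cube([756, 237, 169]);
translate([298, 660, 338]) cube([756, 237, 169]);
translate([298, 897, 507]) cube([756, 237, 169]);
translate([298, 1134, 676]) cube([756, 237, 169]);
translate([298, 1371, 845]) cube([756, 237, 169]);
translate([298, 1608, 1014]) cube([756, 237, 169]);
translate([298, 1845, 1183]) cube([756, 237, 169]);
translate([298, 2082, 1352]) cube([756, 237, 169]);
translate([298, 2319, 1521]) cube([756, 237, 169]);


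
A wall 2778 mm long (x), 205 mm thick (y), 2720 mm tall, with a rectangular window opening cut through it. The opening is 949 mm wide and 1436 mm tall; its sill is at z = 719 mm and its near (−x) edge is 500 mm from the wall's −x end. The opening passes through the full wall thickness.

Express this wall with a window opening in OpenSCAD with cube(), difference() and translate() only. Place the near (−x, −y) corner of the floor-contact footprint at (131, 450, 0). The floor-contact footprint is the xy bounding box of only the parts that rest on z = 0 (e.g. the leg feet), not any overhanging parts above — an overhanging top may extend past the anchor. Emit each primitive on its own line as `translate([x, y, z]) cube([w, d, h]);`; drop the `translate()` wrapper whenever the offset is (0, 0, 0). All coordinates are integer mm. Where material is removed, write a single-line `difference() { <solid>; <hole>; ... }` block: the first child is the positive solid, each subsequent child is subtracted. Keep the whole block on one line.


difference() { translate([131, 450, 0]) cube([2778, 205, 2720]); translate([631, 450, 719]) cube([949, 205, 1436]); }


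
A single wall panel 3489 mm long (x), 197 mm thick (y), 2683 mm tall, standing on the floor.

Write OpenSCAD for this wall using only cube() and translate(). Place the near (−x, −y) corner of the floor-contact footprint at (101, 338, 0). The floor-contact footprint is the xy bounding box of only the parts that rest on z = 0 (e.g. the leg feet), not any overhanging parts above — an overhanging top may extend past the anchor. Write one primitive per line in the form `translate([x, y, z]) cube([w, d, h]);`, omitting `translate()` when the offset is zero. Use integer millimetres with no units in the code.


translate([101, 338, 0]) cube([3489, 197, 2683]);


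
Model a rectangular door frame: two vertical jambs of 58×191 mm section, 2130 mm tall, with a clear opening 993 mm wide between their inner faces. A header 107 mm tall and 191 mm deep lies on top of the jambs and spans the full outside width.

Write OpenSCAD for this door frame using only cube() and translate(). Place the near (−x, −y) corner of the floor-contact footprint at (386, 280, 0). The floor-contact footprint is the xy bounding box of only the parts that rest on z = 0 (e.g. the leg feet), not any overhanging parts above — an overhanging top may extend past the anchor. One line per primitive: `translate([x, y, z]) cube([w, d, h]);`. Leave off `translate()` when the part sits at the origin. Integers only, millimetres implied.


translate([386, 280, 0]) cube([58, 191, 2130]);
translate([1437, 280, 0]) cube([58, 191, 2130]);
translate([386, 280, 2130]) cube([1109, 191, 107]);


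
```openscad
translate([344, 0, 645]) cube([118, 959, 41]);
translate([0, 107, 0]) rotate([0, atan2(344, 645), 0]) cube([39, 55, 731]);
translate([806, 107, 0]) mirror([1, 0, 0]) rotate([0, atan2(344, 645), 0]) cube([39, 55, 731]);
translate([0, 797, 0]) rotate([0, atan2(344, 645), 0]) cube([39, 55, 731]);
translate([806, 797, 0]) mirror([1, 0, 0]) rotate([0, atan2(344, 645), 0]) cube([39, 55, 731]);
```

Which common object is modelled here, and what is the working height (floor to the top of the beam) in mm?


A sawhorse. The overall height is 686 mm.

A beam across two mirrored pairs of raked legs — a sawhorse. The beam's underside is at z = 645 (matching the legs' vertical rise in atan2(344, 645)) and the beam is 41 mm tall, so its top is at 645 + 41 = 686 mm. The raked legs top out at the beam's underside, so that is the highest point.


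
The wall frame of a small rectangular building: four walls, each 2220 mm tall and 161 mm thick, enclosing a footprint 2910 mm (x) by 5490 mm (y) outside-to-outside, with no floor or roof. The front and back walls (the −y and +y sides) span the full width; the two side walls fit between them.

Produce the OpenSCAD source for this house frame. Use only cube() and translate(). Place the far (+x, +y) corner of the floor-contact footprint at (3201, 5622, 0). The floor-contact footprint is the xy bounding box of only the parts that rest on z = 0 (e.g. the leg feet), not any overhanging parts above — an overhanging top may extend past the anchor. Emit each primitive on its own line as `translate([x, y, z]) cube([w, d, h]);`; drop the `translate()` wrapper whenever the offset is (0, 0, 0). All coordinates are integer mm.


translate([291, 132, 0]) cube([2910, 161, 2220]);
translate([291, 5461, 0]) cube([2910, 161, 2220]);
translate([291, 293, 0]) cube([161, 5168, 2220]);
translate([3040, 293, 0]) cube([161, 5168, 2220]);


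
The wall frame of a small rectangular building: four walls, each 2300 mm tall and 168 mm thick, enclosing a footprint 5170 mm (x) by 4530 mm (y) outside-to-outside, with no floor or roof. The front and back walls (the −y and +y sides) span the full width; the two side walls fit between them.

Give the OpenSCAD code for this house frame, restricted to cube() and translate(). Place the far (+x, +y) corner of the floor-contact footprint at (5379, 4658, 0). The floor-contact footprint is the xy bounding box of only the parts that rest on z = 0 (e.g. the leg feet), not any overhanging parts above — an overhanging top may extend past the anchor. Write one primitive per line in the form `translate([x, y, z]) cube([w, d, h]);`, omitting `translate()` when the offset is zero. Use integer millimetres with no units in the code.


translate([209, 128, 0]) cube([5170, 168, 2300]);
translate([209, 4490, 0]) cube([5170, 168, 2300]);
translate([209, 296, 0]) cube([168, 4194, 2300]);
translate([5211, 296, 0]) cube([168, 4194, 2300]);


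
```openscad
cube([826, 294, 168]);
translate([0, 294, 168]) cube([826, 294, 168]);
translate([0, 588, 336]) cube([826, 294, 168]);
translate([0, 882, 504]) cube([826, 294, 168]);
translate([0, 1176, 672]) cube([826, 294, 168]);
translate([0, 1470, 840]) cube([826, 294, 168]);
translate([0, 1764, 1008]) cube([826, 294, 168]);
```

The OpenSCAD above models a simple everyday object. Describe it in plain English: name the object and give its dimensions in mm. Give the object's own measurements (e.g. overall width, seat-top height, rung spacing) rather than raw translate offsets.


A straight staircase of 7 solid steps. Each step is 826 mm wide (x), 294 mm deep (y, the going) and 168 mm tall (the rise). The first step rests on the floor; each subsequent step sits one going further in +y and one rise higher in +z, directly behind and above the previous step with no overlap.


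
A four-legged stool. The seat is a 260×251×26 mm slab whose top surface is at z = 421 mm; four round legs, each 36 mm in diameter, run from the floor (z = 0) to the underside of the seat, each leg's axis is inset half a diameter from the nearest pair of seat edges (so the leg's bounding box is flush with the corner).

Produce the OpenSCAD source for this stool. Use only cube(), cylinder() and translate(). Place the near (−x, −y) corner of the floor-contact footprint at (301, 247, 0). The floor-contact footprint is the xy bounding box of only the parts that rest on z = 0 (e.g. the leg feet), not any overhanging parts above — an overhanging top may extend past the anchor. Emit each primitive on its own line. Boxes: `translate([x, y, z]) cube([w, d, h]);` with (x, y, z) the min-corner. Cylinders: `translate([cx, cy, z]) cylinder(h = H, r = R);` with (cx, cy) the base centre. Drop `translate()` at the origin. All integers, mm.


translate([301, 247, 395]) cube([260, 251, 26]);
translate([319, 265, 0]) cylinder(h = 395, r = 18);
translate([543, 265, 0]) cylinder(h = 395, r = 18);
translate([319, 480, 0]) cylinder(h = 395, r = 18);
translate([543, 480, 0]) cylinder(h = 395, r = 18);


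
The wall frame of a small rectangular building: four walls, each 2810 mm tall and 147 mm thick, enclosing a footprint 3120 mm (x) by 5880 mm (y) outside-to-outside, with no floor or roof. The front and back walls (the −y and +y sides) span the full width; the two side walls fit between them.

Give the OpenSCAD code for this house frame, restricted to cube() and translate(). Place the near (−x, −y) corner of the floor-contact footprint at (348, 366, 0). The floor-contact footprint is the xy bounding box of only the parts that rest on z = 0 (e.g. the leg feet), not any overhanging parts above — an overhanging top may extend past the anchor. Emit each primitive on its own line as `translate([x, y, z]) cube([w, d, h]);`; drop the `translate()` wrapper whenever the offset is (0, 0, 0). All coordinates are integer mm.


translate([348, 366, 0]) cube([3120, 147, 2810]);
translate([348, 6099, 0]) cube([3120, 147, 2810]);
translate([348, 513, 0]) cube([147, 5586, 2810]);
translate([3321, 513, 0]) cube([147, 5586, 2810]);


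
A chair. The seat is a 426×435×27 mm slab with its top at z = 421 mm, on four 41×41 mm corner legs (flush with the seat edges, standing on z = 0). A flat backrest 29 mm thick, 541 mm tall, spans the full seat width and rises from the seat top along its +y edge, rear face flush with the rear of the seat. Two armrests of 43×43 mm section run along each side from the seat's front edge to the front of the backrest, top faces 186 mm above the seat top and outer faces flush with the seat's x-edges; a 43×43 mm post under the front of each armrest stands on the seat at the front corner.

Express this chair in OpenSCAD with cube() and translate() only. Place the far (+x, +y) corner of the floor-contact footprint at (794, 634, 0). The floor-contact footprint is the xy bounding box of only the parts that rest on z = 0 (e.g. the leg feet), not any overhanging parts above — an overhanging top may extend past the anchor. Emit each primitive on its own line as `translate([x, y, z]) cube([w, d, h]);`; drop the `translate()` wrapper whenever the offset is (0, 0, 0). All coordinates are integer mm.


translate([368, 199, 394]) cube([426, 435, 27]);
translate([368, 199, 0]) cube([41, 41, 394]);
translate([753, 199, 0]) cube([41, 41, 394]);
translate([368, 593, 0]) cube([41, 41, 394]);
translate([753, 593, 0]) cube([41, 41, 394]);
translate([368, 605, 421]) cube([426, 29, 541]);
translate([368, 199, 564]) cube([43, 406, 43]);
translate([751, 199, 564]) cube([43, 406, 43]);
translate([368, 199, 421]) cube([43, 43, 143]);
translate([751, 199, 421]) cube([43, 43, 143]);


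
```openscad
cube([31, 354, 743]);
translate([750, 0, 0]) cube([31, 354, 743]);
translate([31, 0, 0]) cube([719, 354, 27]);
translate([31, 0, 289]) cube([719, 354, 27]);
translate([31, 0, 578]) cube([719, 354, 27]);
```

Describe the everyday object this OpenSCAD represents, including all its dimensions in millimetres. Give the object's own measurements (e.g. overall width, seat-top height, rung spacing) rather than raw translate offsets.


An open bookshelf. Two side panels, each 31 mm thick, 354 mm deep and 743 mm tall, stand 781 mm apart (outside-to-outside). Between them sit 3 shelves, each 27 mm thick and 354 mm deep, spanning the full gap between the sides. The bottom shelf rests on the floor (its underside at z = 0) and the clear gap between one shelf's top and the next shelf's underside is 262 mm.


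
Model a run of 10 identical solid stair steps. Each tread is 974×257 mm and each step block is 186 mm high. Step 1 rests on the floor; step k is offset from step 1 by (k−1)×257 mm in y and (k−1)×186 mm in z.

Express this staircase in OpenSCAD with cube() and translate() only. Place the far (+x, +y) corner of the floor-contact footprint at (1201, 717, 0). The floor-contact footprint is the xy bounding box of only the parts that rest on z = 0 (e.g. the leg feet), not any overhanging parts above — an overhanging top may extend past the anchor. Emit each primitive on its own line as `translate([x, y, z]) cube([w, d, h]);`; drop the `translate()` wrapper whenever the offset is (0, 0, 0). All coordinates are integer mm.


translate([227, 460, 0]) cube([974, 257, 186]);
translate([227, 717, 186]) cube([974, 257, 186]);
translate([227, 974, 372]) cube([974, 257, 186]);
translate([227, 1231, 558]) cube([974, 257, 186]);
translate([227, 1488, 744]) cube([974, 257, 186]);
translate([227, 1745, 930]) cube([974, 257, 186]);
translate([227, 2002, 1116]) cube([974, 257, 186]);
translate([227, 2259, 1302]) cube([974, 257, 186]);
translate([227, 2516, 1488]) cube([974, 257, 186]);
translate([227, 2773, 1674]) cube([974, 257, 186]);


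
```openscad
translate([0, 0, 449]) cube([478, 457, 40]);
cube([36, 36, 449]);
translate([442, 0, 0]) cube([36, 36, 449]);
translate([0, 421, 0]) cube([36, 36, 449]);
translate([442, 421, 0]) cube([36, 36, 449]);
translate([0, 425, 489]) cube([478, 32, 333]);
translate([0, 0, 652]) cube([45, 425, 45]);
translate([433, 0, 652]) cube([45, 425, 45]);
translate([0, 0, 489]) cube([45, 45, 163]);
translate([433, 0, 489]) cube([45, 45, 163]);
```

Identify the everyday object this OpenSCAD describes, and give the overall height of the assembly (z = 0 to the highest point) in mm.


A chair. The overall height is 822 mm.

A slab on four corner posts with a tall panel at the back — a chair. The seat slab sits at z = 449 with thickness 40, and the 333 mm backrest starts at the seat top, so the overall height is 449 + 40 + 333 = 822 mm.


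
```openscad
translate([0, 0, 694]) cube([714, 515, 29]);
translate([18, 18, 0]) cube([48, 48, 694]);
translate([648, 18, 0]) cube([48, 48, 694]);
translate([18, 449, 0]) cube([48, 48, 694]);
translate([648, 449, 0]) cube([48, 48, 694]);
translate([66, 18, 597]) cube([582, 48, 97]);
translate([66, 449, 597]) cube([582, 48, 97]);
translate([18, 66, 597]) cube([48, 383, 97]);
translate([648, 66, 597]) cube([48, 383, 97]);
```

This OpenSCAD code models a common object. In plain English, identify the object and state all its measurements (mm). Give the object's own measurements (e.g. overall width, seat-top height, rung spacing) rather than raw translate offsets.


A rectangular dining table. The top is 714×515×29 mm with its upper surface at z = 723 mm. It stands on four 48×48 mm square legs, each inset 18 mm from the nearest pair of top edges, running from the floor to the underside of the top. Four apron rails, 48 mm thick and 97 mm tall, run between adjacent legs with their top edges flush with the underside of the top and their outer faces flush with the legs' outer faces.


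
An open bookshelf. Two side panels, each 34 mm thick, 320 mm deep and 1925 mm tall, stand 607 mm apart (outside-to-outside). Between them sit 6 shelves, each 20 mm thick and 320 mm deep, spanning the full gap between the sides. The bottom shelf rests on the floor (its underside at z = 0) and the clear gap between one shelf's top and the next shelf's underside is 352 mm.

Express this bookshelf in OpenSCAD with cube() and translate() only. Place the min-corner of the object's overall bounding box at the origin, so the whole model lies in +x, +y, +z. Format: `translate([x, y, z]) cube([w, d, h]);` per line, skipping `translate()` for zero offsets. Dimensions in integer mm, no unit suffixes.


cube([34, 320, 1925]);
translate([573, 0, 0]) cube([34, 320, 1925]);
translate([34, 0, 0]) cube([539, 320, 20]);
translate([34, 0, 372]) cube([539, 320, 20]);
translate([34, 0, 744]) cube([539, 320, 20]);
translate([34, 0, 1116]) cube([539, 320, 20]);
translate([34, 0, 1488]) cube([539, 320, 20]);
translate([34, 0, 1860]) cube([539, 320, 20]);


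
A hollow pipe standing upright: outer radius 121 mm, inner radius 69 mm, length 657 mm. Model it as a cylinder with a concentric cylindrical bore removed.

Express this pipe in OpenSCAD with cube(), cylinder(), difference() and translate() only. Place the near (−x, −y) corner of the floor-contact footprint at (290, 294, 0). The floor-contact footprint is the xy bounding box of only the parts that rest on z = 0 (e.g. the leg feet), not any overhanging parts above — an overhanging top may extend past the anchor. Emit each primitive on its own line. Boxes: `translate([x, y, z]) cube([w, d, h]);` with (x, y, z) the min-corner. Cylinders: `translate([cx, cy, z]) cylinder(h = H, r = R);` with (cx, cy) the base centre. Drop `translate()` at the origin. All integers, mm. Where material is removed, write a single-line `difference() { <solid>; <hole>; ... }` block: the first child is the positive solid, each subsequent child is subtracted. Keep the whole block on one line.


difference() { translate([411, 415, 0]) cylinder(h = 657, r = 121); translate([411, 415, 0]) cylinder(h = 657, r = 69); }


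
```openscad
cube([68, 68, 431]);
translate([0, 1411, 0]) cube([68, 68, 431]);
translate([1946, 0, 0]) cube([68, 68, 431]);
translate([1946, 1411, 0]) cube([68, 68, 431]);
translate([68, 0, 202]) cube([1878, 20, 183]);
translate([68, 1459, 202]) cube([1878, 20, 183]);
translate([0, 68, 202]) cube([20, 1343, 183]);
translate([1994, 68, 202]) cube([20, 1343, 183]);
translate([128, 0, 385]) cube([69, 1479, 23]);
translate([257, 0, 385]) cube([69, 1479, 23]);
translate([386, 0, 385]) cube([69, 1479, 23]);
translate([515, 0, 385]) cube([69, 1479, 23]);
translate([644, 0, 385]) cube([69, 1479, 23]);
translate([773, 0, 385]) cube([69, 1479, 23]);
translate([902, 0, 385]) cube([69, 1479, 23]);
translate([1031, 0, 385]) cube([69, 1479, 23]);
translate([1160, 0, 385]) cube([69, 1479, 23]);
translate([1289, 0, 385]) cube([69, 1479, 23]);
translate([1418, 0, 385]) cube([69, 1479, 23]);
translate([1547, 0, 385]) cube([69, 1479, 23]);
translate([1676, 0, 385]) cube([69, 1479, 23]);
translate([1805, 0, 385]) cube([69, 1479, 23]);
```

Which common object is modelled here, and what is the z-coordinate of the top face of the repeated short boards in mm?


A bed frame. The slat-top height is 408 mm.

Four posts, four rails, and a row of slats — a bed frame. Slats sit on the rails at z = 202 + 183 = 385; with slat thickness 23, the top is 408 mm.


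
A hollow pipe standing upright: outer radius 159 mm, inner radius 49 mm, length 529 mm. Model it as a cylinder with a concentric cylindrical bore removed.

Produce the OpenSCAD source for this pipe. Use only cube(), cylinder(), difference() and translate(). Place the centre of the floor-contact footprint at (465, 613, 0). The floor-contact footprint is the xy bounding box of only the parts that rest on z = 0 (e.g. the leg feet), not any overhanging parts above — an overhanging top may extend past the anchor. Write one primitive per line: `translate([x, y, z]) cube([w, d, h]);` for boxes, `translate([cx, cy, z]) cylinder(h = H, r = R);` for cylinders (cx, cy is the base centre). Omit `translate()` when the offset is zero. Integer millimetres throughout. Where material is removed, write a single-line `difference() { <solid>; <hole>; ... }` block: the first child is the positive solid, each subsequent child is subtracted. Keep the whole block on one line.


difference() { translate([465, 613, 0]) cylinder(h = 529, r = 159); translate([465, 613, 0]) cylinder(h = 529, r = 49); }


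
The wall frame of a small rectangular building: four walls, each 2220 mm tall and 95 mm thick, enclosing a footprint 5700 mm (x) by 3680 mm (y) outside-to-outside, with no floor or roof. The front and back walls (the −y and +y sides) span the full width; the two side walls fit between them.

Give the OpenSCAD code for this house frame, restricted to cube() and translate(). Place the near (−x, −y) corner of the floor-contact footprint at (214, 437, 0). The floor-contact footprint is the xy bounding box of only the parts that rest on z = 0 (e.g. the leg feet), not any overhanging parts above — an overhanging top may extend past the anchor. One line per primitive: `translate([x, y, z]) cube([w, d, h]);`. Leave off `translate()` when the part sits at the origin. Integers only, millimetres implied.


translate([214, 437, 0]) cube([5700, 95, 2220]);
translate([214, 4022, 0]) cube([5700, 95, 2220]);
translate([214, 532, 0]) cube([95, 3490, 2220]);
translate([5819, 532, 0]) cube([95, 3490, 2220]);


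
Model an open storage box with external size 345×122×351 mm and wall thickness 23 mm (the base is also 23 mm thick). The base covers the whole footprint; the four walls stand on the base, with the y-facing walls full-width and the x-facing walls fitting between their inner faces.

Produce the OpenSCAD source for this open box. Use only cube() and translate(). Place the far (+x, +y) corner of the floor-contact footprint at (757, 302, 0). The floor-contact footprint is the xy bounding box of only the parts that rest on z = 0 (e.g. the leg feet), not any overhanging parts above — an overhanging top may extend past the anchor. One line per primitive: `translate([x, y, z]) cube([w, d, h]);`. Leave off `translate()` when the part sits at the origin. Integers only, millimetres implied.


translate([412, 180, 0]) cube([345, 122, 23]);
translate([412, 180, 23]) cube([345, 23, 328]);
translate([412, 279, 23]) cube([345, 23, 328]);
translate([412, 203, 23]) cube([23, 76, 328]);
translate([734, 203, 23]) cube([23, 76, 328]);


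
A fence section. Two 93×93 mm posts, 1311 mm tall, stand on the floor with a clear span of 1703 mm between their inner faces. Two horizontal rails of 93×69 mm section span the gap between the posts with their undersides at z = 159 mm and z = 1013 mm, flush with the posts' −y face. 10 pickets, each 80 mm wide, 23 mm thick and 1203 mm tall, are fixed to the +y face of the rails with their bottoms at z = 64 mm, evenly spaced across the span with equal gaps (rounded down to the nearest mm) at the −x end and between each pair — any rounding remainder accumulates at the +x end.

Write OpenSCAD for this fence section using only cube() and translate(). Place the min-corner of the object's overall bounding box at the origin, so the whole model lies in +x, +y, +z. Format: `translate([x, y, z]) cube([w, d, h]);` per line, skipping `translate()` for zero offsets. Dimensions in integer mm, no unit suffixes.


cube([93, 93, 1311]);
translate([1796, 0, 0]) cube([93, 93, 1311]);
translate([93, 0, 159]) cube([1703, 93, 69]);
translate([93, 0, 1013]) cube([1703, 93, 69]);
translate([175, 93, 64]) cube([80, 23, 1203]);
translate([337, 93, 64]) cube([80, 23, 1203]);
translate([499, 93, 64]) cube([80, 23, 1203]);
translate([661, 93, 64]) cube([80, 23, 1203]);
translate([823, 93, 64]) cube([80, 23, 1203]);
translate([985, 93, 64]) cube([80, 23, 1203]);
translate([1147, 93, 64]) cube([80, 23, 1203]);
translate([1309, 93, 64]) cube([80, 23, 1203]);
translate([1471, 93, 64]) cube([80, 23, 1203]);
translate([1633, 93, 64]) cube([80, 23, 1203]);


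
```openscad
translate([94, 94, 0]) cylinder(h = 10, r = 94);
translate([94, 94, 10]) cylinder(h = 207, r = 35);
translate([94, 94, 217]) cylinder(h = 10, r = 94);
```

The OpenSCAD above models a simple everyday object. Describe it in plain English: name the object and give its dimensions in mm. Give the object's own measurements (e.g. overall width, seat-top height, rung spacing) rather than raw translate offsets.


A spool: two coaxial disc flanges of radius 94 mm and thickness 10 mm, joined by a core cylinder of radius 35 mm and height 207 mm. The lower flange rests on z = 0 and the three cylinders share a vertical axis.


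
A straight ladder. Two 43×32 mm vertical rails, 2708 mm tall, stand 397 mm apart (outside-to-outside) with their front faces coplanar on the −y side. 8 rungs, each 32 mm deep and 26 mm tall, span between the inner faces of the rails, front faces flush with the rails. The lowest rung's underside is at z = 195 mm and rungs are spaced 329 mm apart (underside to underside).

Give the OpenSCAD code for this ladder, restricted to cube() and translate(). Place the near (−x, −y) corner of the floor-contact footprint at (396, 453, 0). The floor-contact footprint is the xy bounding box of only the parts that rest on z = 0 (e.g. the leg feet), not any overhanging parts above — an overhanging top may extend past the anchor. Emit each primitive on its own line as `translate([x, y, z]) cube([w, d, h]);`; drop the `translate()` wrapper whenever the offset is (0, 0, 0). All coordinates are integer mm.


translate([396, 453, 0]) cube([43, 32, 2708]);
translate([750, 453, 0]) cube([43, 32, 2708]);
translate([439, 453, 195]) cube([311, 32, 26]);
translate([439, 453, 524]) cube([311, 32, 26]);
translate([439, 453, 853]) cube([311, 32, 26]);
translate([439, 453, 1182]) cube([311, 32, 26]);
translate([439, 453, 1511]) cube([311, 32, 26]);
translate([439, 453, 1840]) cube([311, 32, 26]);
translate([439, 453, 2169]) cube([311, 32, 26]);
translate([439, 453, 2498]) cube([311, 32, 26]);


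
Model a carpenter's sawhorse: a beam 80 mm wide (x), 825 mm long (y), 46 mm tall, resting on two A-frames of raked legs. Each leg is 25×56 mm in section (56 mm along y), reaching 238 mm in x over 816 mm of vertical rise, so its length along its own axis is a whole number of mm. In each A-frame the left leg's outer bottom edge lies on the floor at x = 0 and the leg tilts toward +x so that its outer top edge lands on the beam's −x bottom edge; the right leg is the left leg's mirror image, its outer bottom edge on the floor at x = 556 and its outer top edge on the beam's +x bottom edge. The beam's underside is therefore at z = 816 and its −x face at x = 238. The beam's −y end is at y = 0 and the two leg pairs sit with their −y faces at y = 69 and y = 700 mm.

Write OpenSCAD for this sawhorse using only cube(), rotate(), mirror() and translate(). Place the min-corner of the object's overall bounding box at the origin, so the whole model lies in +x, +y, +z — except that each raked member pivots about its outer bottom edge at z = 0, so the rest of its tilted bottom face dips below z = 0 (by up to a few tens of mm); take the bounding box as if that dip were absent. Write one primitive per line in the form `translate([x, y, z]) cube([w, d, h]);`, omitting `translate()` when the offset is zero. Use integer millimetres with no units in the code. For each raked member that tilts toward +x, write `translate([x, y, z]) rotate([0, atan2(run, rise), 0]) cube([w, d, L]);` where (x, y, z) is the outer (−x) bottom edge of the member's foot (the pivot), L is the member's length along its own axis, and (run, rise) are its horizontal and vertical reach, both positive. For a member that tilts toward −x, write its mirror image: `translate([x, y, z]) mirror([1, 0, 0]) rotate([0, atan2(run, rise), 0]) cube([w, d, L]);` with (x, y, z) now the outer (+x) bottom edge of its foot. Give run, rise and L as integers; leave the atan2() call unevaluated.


translate([238, 0, 816]) cube([80, 825, 46]);
translate([0, 69, 0]) rotate([0, atan2(238, 816), 0]) cube([25, 56, 850]);
translate([556, 69, 0]) mirror([1, 0, 0]) rotate([0, atan2(238, 816), 0]) cube([25, 56, 850]);
translate([0, 700, 0]) rotate([0, atan2(238, 816), 0]) cube([25, 56, 850]);
translate([556, 700, 0]) mirror([1, 0, 0]) rotate([0, atan2(238, 816), 0]) cube([25, 56, 850]);
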